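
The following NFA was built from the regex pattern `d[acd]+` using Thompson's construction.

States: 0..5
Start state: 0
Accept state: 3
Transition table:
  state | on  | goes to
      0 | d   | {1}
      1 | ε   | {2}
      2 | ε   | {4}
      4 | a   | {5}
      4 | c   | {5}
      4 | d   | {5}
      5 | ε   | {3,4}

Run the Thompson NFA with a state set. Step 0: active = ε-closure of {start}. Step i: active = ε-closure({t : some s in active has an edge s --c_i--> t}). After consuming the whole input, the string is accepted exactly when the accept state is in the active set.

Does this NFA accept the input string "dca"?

S₀ = ε-closure({0}) = {0}
'd' @ 1: {1,2,4}
'c' @ 2: {3,4,5}  (accept∈set)
'a' @ 3: {3,4,5}  (accept∈set)
after full input: {3,4,5}  (accept=3 in)

Answer: ACCEPT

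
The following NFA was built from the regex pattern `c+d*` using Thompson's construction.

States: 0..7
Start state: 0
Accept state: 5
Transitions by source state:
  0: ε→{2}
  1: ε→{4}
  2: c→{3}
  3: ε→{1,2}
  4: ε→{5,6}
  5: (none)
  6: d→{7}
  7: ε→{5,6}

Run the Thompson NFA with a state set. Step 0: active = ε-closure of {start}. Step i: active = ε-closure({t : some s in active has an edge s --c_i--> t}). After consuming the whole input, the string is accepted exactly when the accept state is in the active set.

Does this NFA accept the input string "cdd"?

Answer: ACCEPT

Trace:
S₀ = ε-closure({0}) = {0,2}
'c' @ 1: {1,2,3,4,5,6}  ✓accept
'd' @ 2: {5,6,7}  ✓accept
'd' @ 3: {5,6,7}  ✓accept
end set {5,6,7} — state 5 in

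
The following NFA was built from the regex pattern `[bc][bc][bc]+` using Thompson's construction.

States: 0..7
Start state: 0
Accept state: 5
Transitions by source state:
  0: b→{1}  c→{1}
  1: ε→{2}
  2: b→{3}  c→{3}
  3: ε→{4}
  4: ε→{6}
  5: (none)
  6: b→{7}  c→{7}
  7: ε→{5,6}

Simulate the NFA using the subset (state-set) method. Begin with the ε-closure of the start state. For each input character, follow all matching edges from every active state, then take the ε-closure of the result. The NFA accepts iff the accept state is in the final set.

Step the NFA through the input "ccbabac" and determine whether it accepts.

Answer: REJECT

Derivation:
S₀ = ε-closure({0}) = {0}
'c' @ 1: {1,2}
'c' @ 2: {3,4,6}
'b' @ 3: {5,6,7}  [accepting]
'a' @ 4: {}  — no active states
rest 'bac' ignored (set empty)
end set {} — state 5 not in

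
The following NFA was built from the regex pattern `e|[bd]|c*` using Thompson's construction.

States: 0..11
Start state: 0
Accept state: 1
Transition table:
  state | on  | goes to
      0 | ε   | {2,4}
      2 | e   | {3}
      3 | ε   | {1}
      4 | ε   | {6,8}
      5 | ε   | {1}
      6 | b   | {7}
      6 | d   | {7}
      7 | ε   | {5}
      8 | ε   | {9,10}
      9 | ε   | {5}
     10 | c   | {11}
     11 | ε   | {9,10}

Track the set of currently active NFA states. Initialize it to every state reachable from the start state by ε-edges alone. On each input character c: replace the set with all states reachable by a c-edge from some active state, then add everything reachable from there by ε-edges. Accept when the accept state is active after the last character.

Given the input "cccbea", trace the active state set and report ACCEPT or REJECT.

Answer: REJECT

Steps:
initial (ε-close {0}): {0,1,2,4,5,6,8,9,10}
'c' @ 1: {1,5,9,10,11}  (accept∈set)
'c' @ 2: {1,5,9,10,11}  (accept∈set)
'c' @ 3: {1,5,9,10,11}  (accept∈set)
'b' @ 4: {}  — state set empty
rest 'ea' ignored (set empty)
final: {}; accept 1 not in set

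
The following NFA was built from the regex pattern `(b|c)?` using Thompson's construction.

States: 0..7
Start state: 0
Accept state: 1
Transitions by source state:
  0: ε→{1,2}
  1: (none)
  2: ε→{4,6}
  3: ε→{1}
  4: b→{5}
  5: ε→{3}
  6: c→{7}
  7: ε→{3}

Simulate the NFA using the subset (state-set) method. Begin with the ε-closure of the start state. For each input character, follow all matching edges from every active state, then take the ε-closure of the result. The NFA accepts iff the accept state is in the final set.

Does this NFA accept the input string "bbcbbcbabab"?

Answer: REJECT

Steps:
S₀ = ε-closure({0}) = {0,1,2,4,6}
'b' @ 1: {1,3,5}  [accepting]
'b' @ 2: {}  — no active states
rest 'cbbcbabab' ignored (set empty)
after full input: {}  (accept=1 not in)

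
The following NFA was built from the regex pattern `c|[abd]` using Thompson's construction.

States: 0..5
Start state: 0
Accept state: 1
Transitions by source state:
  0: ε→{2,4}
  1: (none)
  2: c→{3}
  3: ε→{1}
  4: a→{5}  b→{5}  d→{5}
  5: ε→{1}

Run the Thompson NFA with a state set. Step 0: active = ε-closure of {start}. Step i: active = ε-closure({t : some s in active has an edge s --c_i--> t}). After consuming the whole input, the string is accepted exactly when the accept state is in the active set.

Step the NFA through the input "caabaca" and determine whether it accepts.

initial (ε-close {0}): {0,2,4}
'c' @ 1: {1,3}  (accept∈set)
'a' @ 2: {}  — dead — no transitions
rest 'abaca' ignored (set empty)
end set {} — state 1 not in

Answer: REJECT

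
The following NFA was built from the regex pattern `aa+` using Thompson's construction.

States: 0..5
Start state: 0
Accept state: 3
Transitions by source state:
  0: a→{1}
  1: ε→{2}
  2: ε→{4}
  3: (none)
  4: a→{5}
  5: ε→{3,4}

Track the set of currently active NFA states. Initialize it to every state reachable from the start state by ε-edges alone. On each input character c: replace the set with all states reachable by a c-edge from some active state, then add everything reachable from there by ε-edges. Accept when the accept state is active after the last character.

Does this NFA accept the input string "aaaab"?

Answer: REJECT

Trace:
initial (ε-close {0}): {0}
'a' @ 1: {1,2,4}
'a' @ 2: {3,4,5}  ✓accept
'a' @ 3: {3,4,5}  ✓accept
'a' @ 4: {3,4,5}  ✓accept
'b' @ 5: {}  — no active states
final: {}; accept 3 not in set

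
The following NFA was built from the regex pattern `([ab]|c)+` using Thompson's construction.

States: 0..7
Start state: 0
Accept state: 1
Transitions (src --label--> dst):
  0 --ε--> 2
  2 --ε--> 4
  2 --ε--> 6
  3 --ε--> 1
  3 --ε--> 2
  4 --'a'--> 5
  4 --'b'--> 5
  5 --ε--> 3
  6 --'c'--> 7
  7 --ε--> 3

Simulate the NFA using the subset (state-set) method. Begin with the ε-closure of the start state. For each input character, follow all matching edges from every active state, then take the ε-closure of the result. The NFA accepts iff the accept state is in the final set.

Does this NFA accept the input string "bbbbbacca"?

start: ε-closure({0}) = {0,2,4,6}
'b' @ 1: {1,2,3,4,5,6}  [accepting]
'b' @ 2: {1,2,3,4,5,6}  [accepting]
'b' @ 3: {1,2,3,4,5,6}  [accepting]
'b' @ 4: {1,2,3,4,5,6}  [accepting]
'b' @ 5: {1,2,3,4,5,6}  [accepting]
'a' @ 6: {1,2,3,4,5,6}  [accepting]
'c' @ 7: {1,2,3,4,6,7}  [accepting]
'c' @ 8: {1,2,3,4,6,7}  [accepting]
'a' @ 9: {1,2,3,4,5,6}  [accepting]
end set {1,2,3,4,5,6} — state 1 in

Answer: ACCEPT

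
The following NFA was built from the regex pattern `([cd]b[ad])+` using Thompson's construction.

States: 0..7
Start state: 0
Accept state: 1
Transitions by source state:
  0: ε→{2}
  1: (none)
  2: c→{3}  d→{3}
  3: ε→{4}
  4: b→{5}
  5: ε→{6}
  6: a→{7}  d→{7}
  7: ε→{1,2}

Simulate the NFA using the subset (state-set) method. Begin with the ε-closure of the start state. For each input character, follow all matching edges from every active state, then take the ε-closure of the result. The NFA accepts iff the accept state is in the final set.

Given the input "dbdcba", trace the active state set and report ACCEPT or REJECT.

S₀ = ε-closure({0}) = {0,2}
'd' @ 1: {3,4}
'b' @ 2: {5,6}
'd' @ 3: {1,2,7}  [accepting]
'c' @ 4: {3,4}
'b' @ 5: {5,6}
'a' @ 6: {1,2,7}  [accepting]
end set {1,2,7} — state 1 in

Answer: ACCEPT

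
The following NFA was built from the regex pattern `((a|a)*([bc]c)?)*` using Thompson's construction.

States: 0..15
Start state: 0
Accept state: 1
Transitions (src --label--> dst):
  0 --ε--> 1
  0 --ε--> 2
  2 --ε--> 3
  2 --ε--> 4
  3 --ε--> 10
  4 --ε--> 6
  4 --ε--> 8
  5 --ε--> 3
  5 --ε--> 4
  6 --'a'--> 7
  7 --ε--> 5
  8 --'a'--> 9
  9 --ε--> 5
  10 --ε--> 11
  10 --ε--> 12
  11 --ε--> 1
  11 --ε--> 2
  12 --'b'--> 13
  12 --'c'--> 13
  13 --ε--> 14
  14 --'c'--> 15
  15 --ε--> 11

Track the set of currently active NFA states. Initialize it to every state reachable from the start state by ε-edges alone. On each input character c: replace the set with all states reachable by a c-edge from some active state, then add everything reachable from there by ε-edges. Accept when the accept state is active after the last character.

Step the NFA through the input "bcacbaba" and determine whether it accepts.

start: ε-closure({0}) = {0,1,2,3,4,6,8,10,11,12}
'b' @ 1: {13,14}
'c' @ 2: {1,2,3,4,6,8,10,11,12,15}  (accept∈set)
'a' @ 3: {1,2,3,4,5,6,7,8,9,10,11,12}  (accept∈set)
'c' @ 4: {13,14}
'b' @ 5: {}  — state set empty
rest 'aba' ignored (set empty)
after full input: {}  (accept=1 not in)

Answer: REJECT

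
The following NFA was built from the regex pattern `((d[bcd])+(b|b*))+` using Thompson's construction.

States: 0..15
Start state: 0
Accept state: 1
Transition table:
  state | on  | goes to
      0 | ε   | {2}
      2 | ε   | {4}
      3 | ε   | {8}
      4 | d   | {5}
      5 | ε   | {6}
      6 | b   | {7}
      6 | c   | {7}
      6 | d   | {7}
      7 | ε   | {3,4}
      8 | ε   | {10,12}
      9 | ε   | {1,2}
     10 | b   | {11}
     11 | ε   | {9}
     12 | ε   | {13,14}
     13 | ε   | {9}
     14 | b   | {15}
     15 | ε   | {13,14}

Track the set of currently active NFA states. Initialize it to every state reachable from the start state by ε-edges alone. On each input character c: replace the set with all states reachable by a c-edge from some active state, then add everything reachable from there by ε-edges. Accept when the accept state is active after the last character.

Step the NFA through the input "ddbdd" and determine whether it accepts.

start: ε-closure({0}) = {0,2,4}
'd' @ 1: {5,6}
'd' @ 2: {1,2,3,4,7,8,9,10,12,13,14}  ✓accept
'b' @ 3: {1,2,4,9,11,13,14,15}  ✓accept
'd' @ 4: {5,6}
'd' @ 5: {1,2,3,4,7,8,9,10,12,13,14}  ✓accept
end set {1,2,3,4,7,8,9,10,12,13,14} — state 1 in

Answer: ACCEPT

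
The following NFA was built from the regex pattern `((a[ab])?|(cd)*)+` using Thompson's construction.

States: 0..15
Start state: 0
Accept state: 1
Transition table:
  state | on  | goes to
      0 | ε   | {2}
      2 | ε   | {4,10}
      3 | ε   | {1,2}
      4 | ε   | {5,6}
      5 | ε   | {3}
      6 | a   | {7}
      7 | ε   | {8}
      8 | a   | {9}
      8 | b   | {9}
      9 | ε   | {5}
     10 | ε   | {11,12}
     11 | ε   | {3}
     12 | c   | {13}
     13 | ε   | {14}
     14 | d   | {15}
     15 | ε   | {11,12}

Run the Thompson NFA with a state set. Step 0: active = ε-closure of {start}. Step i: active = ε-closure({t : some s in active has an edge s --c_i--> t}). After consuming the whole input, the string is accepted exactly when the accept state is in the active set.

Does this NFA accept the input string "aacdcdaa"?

Answer: ACCEPT

Steps:
start: ε-closure({0}) = {0,1,2,3,4,5,6,10,11,12}
'a' @ 1: {7,8}
'a' @ 2: {1,2,3,4,5,6,9,10,11,12}  [accepting]
'c' @ 3: {13,14}
'd' @ 4: {1,2,3,4,5,6,10,11,12,15}  [accepting]
'c' @ 5: {13,14}
'd' @ 6: {1,2,3,4,5,6,10,11,12,15}  [accepting]
'a' @ 7: {7,8}
'a' @ 8: {1,2,3,4,5,6,9,10,11,12}  [accepting]
final: {1,2,3,4,5,6,9,10,11,12}; accept 1 in set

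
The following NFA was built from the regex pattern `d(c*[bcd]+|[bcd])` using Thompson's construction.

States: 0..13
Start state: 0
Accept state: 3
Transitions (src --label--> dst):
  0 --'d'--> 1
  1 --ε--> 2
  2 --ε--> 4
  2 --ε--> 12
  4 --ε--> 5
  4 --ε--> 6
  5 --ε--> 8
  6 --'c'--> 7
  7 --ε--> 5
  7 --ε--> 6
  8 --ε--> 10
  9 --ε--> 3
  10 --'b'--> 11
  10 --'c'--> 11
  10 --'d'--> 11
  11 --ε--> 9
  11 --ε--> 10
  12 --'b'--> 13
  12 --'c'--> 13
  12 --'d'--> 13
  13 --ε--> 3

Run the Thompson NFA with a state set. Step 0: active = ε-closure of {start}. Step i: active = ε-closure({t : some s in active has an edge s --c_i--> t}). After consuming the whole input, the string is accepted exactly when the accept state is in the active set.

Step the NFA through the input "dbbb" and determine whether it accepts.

Answer: ACCEPT

Trace:
initial (ε-close {0}): {0}
'd' @ 1: {1,2,4,5,6,8,10,12}
'b' @ 2: {3,9,10,11,13}  ✓accept
'b' @ 3: {3,9,10,11}  ✓accept
'b' @ 4: {3,9,10,11}  ✓accept
final: {3,9,10,11}; accept 3 in set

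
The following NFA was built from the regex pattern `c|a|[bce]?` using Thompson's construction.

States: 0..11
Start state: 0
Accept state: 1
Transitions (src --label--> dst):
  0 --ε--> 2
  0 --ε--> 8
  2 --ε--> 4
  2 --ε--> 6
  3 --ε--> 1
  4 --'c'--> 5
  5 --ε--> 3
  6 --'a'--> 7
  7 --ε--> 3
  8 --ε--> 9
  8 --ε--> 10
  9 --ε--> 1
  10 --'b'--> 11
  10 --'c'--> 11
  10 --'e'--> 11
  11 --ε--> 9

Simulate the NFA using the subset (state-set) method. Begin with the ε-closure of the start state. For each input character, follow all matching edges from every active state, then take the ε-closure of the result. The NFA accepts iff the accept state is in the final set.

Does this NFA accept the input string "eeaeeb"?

S₀ = ε-closure({0}) = {0,1,2,4,6,8,9,10}
'e' @ 1: {1,9,11}  (accept∈set)
'e' @ 2: {}  — state set empty
rest 'aeeb' ignored (set empty)
end set {} — state 1 not in

Answer: REJECT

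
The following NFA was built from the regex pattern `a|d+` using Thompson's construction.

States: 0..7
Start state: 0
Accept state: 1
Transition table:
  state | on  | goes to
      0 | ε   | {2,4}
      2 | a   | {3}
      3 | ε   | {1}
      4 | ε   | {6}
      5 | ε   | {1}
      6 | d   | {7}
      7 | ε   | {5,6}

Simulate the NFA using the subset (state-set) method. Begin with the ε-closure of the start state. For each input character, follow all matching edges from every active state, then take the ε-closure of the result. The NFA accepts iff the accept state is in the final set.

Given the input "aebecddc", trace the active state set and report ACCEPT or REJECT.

Answer: REJECT

Trace:
initial (ε-close {0}): {0,2,4,6}
'a' @ 1: {1,3}  (accept∈set)
'e' @ 2: {}  — no active states
rest 'becddc' ignored (set empty)
final: {}; accept 1 not in set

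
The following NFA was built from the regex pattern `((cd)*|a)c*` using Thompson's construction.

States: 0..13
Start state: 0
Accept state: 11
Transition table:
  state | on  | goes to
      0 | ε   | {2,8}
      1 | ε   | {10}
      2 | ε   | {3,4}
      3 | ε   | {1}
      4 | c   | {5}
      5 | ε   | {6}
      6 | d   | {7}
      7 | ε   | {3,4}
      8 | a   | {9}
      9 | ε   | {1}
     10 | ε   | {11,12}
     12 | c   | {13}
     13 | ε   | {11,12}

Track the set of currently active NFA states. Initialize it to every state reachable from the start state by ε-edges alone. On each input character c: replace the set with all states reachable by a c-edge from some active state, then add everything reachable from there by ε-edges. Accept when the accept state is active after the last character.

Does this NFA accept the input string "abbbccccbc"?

initial (ε-close {0}): {0,1,2,3,4,8,10,11,12}
'a' @ 1: {1,9,10,11,12}  (accept∈set)
'b' @ 2: {}  — state set empty
rest 'bbccccbc' ignored (set empty)
end set {} — state 11 not in

Answer: REJECT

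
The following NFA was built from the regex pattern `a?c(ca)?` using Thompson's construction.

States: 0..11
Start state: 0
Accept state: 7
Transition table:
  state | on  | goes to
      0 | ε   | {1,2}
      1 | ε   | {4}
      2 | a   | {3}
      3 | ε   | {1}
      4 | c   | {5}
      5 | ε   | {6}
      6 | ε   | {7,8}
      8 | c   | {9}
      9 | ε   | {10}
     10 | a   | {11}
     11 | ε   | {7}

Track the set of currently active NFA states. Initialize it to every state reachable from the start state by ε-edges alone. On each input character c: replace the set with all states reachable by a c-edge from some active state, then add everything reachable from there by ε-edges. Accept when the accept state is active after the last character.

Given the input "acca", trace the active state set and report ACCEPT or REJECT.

Answer: ACCEPT

Steps:
start: ε-closure({0}) = {0,1,2,4}
'a' @ 1: {1,3,4}
'c' @ 2: {5,6,7,8}  (accept∈set)
'c' @ 3: {9,10}
'a' @ 4: {7,11}  (accept∈set)
final: {7,11}; accept 7 in set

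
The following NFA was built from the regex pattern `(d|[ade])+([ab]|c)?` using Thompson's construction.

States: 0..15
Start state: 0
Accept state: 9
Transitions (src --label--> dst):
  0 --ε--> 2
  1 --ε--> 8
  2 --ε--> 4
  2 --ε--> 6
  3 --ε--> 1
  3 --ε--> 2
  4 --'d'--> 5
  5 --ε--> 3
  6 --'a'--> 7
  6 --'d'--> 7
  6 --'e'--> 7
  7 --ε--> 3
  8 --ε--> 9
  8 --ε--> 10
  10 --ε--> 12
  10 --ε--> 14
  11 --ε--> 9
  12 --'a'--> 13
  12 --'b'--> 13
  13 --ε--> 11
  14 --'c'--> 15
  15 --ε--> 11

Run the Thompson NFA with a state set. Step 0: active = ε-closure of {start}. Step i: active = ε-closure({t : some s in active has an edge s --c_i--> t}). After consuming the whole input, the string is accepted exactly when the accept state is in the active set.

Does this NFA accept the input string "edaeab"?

S₀ = ε-closure({0}) = {0,2,4,6}
'e' @ 1: {1,2,3,4,6,7,8,9,10,12,14}  (accept∈set)
'd' @ 2: {1,2,3,4,5,6,7,8,9,10,12,14}  (accept∈set)
'a' @ 3: {1,2,3,4,6,7,8,9,10,11,12,13,14}  (accept∈set)
'e' @ 4: {1,2,3,4,6,7,8,9,10,12,14}  (accept∈set)
'a' @ 5: {1,2,3,4,6,7,8,9,10,11,12,13,14}  (accept∈set)
'b' @ 6: {9,11,13}  (accept∈set)
final: {9,11,13}; accept 9 in set

Answer: ACCEPT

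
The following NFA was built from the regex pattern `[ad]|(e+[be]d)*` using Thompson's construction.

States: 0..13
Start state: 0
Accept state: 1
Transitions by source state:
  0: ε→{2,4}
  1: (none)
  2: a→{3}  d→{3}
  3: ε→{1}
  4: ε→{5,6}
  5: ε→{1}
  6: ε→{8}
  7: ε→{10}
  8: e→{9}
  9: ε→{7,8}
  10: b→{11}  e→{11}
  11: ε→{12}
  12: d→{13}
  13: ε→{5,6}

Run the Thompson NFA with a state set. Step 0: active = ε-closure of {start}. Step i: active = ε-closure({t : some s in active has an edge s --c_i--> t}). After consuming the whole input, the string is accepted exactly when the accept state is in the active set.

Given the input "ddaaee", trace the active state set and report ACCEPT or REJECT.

S₀ = ε-closure({0}) = {0,1,2,4,5,6,8}
'd' @ 1: {1,3}  ✓accept
'd' @ 2: {}  — state set empty
rest 'aaee' ignored (set empty)
final: {}; accept 1 not in set

Answer: REJECT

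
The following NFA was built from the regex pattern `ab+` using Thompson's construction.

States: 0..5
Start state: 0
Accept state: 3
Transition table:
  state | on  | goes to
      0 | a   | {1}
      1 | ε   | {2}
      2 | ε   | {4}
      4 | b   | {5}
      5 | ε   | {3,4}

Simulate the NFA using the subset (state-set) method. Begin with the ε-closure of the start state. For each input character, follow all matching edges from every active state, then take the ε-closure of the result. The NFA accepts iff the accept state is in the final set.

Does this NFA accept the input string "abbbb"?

initial (ε-close {0}): {0}
'a' @ 1: {1,2,4}
'b' @ 2: {3,4,5}  ✓accept
'b' @ 3: {3,4,5}  ✓accept
'b' @ 4: {3,4,5}  ✓accept
'b' @ 5: {3,4,5}  ✓accept
end set {3,4,5} — state 3 in

Answer: ACCEPT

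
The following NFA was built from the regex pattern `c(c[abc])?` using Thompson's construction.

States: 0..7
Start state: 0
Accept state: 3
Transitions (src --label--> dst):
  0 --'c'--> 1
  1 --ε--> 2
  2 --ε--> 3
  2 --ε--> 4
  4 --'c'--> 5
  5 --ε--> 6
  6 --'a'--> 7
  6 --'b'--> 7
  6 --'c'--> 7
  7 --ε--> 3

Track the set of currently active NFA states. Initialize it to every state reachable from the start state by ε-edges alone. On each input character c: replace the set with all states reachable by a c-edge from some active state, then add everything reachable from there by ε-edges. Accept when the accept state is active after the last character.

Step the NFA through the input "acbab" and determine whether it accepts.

Answer: REJECT

Derivation:
initial (ε-close {0}): {0}
'a' @ 1: {}  — dead — no transitions
rest 'cbab' ignored (set empty)
final: {}; accept 3 not in set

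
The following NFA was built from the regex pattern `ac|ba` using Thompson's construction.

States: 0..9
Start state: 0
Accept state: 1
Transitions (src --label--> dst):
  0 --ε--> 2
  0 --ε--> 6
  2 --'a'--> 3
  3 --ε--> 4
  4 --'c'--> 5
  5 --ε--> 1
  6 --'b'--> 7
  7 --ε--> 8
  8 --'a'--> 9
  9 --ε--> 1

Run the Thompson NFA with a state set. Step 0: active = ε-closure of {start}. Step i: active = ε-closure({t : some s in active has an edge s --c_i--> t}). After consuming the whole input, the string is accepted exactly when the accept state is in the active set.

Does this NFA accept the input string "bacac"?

Answer: REJECT

Derivation:
S₀ = ε-closure({0}) = {0,2,6}
'b' @ 1: {7,8}
'a' @ 2: {1,9}  [accepting]
'c' @ 3: {}  — state set empty
rest 'ac' ignored (set empty)
end set {} — state 1 not in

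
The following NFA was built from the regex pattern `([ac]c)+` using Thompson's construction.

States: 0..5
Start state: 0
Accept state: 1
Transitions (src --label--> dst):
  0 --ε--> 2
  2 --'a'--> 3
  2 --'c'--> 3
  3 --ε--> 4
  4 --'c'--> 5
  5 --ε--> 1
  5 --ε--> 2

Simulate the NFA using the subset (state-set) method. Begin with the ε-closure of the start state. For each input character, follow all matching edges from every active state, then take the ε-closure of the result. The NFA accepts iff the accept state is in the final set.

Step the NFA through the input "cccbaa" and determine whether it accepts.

start: ε-closure({0}) = {0,2}
'c' @ 1: {3,4}
'c' @ 2: {1,2,5}  [accepting]
'c' @ 3: {3,4}
'b' @ 4: {}  — dead — no transitions
rest 'aa' ignored (set empty)
end set {} — state 1 not in

Answer: REJECT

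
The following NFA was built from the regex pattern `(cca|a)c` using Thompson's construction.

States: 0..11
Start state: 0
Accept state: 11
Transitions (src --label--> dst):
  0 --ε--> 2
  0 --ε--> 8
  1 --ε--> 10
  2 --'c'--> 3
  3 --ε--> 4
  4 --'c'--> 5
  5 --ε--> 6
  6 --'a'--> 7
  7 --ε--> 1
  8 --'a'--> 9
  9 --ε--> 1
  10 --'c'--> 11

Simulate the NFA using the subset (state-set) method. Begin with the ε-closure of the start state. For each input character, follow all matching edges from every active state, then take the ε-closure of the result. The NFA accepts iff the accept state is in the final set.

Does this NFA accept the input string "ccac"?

initial (ε-close {0}): {0,2,8}
'c' @ 1: {3,4}
'c' @ 2: {5,6}
'a' @ 3: {1,7,10}
'c' @ 4: {11}  ✓accept
after full input: {11}  (accept=11 in)

Answer: ACCEPT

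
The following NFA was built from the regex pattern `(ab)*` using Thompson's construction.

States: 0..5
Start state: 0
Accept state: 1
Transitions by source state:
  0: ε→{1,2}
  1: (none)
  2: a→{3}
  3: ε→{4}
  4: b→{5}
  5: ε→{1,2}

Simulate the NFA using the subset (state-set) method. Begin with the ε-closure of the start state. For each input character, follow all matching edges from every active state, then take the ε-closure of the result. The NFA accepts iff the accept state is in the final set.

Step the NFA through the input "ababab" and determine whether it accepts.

Answer: ACCEPT

Trace:
S₀ = ε-closure({0}) = {0,1,2}
'a' @ 1: {3,4}
'b' @ 2: {1,2,5}  [accepting]
'a' @ 3: {3,4}
'b' @ 4: {1,2,5}  [accepting]
'a' @ 5: {3,4}
'b' @ 6: {1,2,5}  [accepting]
final: {1,2,5}; accept 1 in set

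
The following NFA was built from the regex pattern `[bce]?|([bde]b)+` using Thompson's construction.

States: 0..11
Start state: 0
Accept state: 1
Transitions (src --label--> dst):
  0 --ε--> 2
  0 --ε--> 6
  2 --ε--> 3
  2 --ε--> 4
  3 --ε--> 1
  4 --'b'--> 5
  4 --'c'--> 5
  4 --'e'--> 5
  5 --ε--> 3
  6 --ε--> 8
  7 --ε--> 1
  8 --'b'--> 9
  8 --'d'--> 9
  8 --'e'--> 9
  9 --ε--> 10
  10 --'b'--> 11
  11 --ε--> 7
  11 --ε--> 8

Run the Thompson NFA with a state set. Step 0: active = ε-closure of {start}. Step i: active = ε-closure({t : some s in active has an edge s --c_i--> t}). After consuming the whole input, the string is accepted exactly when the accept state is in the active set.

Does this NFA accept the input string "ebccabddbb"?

initial (ε-close {0}): {0,1,2,3,4,6,8}
'e' @ 1: {1,3,5,9,10}  [accepting]
'b' @ 2: {1,7,8,11}  [accepting]
'c' @ 3: {}  — dead — no transitions
rest 'cabddbb' ignored (set empty)
final: {}; accept 1 not in set

Answer: REJECT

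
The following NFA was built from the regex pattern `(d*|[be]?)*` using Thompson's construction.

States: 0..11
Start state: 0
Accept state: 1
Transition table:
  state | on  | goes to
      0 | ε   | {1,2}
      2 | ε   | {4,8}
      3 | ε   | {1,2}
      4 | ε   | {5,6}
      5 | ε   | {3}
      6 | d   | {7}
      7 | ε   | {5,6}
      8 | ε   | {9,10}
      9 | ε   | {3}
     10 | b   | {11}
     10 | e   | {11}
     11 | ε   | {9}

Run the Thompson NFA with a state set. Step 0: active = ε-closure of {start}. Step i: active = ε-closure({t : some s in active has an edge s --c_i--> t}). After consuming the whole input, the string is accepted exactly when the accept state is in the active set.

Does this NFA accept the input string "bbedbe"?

initial (ε-close {0}): {0,1,2,3,4,5,6,8,9,10}
'b' @ 1: {1,2,3,4,5,6,8,9,10,11}  (accept∈set)
'b' @ 2: {1,2,3,4,5,6,8,9,10,11}  (accept∈set)
'e' @ 3: {1,2,3,4,5,6,8,9,10,11}  (accept∈set)
'd' @ 4: {1,2,3,4,5,6,7,8,9,10}  (accept∈set)
'b' @ 5: {1,2,3,4,5,6,8,9,10,11}  (accept∈set)
'e' @ 6: {1,2,3,4,5,6,8,9,10,11}  (accept∈set)
after full input: {1,2,3,4,5,6,8,9,10,11}  (accept=1 in)

Answer: ACCEPT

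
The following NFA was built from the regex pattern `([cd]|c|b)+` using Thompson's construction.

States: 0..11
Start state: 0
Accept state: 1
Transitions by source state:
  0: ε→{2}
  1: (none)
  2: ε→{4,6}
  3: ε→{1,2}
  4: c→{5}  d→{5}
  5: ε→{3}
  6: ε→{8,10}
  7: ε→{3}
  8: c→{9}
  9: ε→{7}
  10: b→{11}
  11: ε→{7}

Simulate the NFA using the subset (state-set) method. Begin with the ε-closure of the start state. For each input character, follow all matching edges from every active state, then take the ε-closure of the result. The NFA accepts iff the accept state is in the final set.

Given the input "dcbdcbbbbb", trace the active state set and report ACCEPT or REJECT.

start: ε-closure({0}) = {0,2,4,6,8,10}
'd' @ 1: {1,2,3,4,5,6,8,10}  [accepting]
'c' @ 2: {1,2,3,4,5,6,7,8,9,10}  [accepting]
'b' @ 3: {1,2,3,4,6,7,8,10,11}  [accepting]
'd' @ 4: {1,2,3,4,5,6,8,10}  [accepting]
'c' @ 5: {1,2,3,4,5,6,7,8,9,10}  [accepting]
'b' @ 6: {1,2,3,4,6,7,8,10,11}  [accepting]
'b' @ 7: {1,2,3,4,6,7,8,10,11}  [accepting]
'b' @ 8: {1,2,3,4,6,7,8,10,11}  [accepting]
'b' @ 9: {1,2,3,4,6,7,8,10,11}  [accepting]
'b' @ 10: {1,2,3,4,6,7,8,10,11}  [accepting]
final: {1,2,3,4,6,7,8,10,11}; accept 1 in set

Answer: ACCEPT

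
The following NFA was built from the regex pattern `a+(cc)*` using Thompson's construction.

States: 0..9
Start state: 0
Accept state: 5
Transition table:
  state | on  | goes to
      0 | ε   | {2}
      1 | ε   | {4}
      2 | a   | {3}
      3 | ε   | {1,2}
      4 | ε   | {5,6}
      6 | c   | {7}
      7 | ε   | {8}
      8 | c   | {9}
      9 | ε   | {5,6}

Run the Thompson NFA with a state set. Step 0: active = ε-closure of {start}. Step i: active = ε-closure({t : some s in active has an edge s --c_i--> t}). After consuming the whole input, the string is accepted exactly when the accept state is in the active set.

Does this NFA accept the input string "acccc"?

S₀ = ε-closure({0}) = {0,2}
'a' @ 1: {1,2,3,4,5,6}  (accept∈set)
'c' @ 2: {7,8}
'c' @ 3: {5,6,9}  (accept∈set)
'c' @ 4: {7,8}
'c' @ 5: {5,6,9}  (accept∈set)
after full input: {5,6,9}  (accept=5 in)

Answer: ACCEPT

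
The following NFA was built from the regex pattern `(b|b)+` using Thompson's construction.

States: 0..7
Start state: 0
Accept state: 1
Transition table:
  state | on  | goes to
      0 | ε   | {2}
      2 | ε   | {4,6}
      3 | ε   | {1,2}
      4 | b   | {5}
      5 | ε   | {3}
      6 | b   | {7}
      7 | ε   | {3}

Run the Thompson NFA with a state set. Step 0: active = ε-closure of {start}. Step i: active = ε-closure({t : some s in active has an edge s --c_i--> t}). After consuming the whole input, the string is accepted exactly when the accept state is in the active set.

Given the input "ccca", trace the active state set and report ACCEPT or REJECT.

Answer: REJECT

Derivation:
S₀ = ε-closure({0}) = {0,2,4,6}
'c' @ 1: {}  — no active states
rest 'cca' ignored (set empty)
after full input: {}  (accept=1 not in)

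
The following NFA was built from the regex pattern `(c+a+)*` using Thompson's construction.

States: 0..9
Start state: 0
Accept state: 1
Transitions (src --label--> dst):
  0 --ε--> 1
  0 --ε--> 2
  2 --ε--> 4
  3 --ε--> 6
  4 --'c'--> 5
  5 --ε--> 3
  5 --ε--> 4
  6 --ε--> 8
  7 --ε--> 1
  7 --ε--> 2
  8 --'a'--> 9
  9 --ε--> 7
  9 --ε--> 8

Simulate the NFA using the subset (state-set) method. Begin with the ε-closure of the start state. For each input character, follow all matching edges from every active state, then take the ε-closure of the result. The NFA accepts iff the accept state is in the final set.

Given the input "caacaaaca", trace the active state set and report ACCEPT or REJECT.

Answer: ACCEPT

Derivation:
S₀ = ε-closure({0}) = {0,1,2,4}
'c' @ 1: {3,4,5,6,8}
'a' @ 2: {1,2,4,7,8,9}  (accept∈set)
'a' @ 3: {1,2,4,7,8,9}  (accept∈set)
'c' @ 4: {3,4,5,6,8}
'a' @ 5: {1,2,4,7,8,9}  (accept∈set)
'a' @ 6: {1,2,4,7,8,9}  (accept∈set)
'a' @ 7: {1,2,4,7,8,9}  (accept∈set)
'c' @ 8: {3,4,5,6,8}
'a' @ 9: {1,2,4,7,8,9}  (accept∈set)
after full input: {1,2,4,7,8,9}  (accept=1 in)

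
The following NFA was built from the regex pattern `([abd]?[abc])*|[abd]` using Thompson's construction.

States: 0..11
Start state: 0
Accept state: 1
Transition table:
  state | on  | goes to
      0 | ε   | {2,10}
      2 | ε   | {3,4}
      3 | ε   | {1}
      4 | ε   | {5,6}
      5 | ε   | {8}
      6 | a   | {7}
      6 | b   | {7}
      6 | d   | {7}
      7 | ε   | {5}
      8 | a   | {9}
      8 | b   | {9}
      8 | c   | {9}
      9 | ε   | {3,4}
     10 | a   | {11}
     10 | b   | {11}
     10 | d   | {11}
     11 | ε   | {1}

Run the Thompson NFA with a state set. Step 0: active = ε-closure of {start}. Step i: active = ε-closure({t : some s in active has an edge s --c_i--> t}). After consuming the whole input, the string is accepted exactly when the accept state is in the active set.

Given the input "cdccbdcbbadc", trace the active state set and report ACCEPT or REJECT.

S₀ = ε-closure({0}) = {0,1,2,3,4,5,6,8,10}
'c' @ 1: {1,3,4,5,6,8,9}  ✓accept
'd' @ 2: {5,7,8}
'c' @ 3: {1,3,4,5,6,8,9}  ✓accept
'c' @ 4: {1,3,4,5,6,8,9}  ✓accept
'b' @ 5: {1,3,4,5,6,7,8,9}  ✓accept
'd' @ 6: {5,7,8}
'c' @ 7: {1,3,4,5,6,8,9}  ✓accept
'b' @ 8: {1,3,4,5,6,7,8,9}  ✓accept
'b' @ 9: {1,3,4,5,6,7,8,9}  ✓accept
'a' @ 10: {1,3,4,5,6,7,8,9}  ✓accept
'd' @ 11: {5,7,8}
'c' @ 12: {1,3,4,5,6,8,9}  ✓accept
final: {1,3,4,5,6,8,9}; accept 1 in set

Answer: ACCEPT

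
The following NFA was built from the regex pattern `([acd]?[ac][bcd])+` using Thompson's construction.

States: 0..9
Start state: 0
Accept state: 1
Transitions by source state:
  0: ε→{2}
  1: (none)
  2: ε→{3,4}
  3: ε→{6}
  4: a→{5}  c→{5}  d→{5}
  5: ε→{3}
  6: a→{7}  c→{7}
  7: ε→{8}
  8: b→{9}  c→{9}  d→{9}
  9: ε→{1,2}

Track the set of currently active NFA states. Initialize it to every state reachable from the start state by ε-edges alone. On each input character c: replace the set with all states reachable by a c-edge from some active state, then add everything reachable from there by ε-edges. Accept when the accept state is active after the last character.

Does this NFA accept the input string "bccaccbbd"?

Answer: REJECT

Trace:
start: ε-closure({0}) = {0,2,3,4,6}
'b' @ 1: {}  — dead — no transitions
rest 'ccaccbbd' ignored (set empty)
after full input: {}  (accept=1 not in)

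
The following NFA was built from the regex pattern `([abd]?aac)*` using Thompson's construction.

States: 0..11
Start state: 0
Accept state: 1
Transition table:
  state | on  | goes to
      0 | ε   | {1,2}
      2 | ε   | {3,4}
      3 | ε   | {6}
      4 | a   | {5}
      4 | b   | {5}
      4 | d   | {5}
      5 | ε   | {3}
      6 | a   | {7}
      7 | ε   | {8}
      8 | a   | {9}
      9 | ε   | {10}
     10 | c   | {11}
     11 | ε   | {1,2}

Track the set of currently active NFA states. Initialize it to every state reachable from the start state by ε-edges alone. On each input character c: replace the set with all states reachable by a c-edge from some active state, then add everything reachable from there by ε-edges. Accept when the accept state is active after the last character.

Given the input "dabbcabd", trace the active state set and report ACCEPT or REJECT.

Answer: REJECT

Trace:
S₀ = ε-closure({0}) = {0,1,2,3,4,6}
'd' @ 1: {3,5,6}
'a' @ 2: {7,8}
'b' @ 3: {}  — no active states
rest 'bcabd' ignored (set empty)
after full input: {}  (accept=1 not in)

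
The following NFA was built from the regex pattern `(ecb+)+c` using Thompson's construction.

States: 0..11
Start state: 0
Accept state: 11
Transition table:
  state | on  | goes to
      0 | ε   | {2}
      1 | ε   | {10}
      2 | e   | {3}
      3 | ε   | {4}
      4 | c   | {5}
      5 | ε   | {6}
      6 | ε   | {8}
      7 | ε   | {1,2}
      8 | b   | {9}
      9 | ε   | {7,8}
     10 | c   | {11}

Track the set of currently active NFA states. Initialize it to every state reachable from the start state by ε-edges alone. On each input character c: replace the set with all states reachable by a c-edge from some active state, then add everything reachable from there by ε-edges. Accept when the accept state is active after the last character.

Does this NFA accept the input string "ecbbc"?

Answer: ACCEPT

Trace:
S₀ = ε-closure({0}) = {0,2}
'e' @ 1: {3,4}
'c' @ 2: {5,6,8}
'b' @ 3: {1,2,7,8,9,10}
'b' @ 4: {1,2,7,8,9,10}
'c' @ 5: {11}  [accepting]
end set {11} — state 11 in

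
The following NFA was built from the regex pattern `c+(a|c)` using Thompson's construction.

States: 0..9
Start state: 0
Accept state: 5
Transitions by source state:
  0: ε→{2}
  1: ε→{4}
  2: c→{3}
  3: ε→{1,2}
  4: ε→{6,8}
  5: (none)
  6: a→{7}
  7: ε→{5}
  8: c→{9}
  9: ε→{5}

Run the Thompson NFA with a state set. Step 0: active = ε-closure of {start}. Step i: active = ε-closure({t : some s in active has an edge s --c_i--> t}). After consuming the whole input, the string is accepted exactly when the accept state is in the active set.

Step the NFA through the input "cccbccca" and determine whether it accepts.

Answer: REJECT

Derivation:
start: ε-closure({0}) = {0,2}
'c' @ 1: {1,2,3,4,6,8}
'c' @ 2: {1,2,3,4,5,6,8,9}  [accepting]
'c' @ 3: {1,2,3,4,5,6,8,9}  [accepting]
'b' @ 4: {}  — state set empty
rest 'ccca' ignored (set empty)
after full input: {}  (accept=5 not in)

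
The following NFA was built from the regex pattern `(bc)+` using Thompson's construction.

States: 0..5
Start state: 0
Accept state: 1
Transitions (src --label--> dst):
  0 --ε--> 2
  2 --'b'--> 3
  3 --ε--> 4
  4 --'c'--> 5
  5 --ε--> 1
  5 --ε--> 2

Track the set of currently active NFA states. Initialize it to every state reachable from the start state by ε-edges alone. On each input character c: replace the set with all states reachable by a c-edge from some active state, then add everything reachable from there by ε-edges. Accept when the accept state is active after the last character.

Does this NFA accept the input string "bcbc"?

start: ε-closure({0}) = {0,2}
'b' @ 1: {3,4}
'c' @ 2: {1,2,5}  (accept∈set)
'b' @ 3: {3,4}
'c' @ 4: {1,2,5}  (accept∈set)
end set {1,2,5} — state 1 in

Answer: ACCEPT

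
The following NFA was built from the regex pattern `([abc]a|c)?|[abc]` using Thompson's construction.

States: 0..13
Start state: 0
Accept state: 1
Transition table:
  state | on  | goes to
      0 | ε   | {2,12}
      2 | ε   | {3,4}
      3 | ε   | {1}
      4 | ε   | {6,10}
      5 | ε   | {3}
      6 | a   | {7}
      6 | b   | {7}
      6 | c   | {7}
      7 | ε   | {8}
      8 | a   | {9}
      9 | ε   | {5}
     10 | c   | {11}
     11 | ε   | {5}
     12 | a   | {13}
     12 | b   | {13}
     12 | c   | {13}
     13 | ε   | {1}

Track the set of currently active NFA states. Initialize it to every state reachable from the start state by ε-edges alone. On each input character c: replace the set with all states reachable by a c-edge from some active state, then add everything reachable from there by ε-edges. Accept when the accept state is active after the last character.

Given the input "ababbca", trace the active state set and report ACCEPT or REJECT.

Answer: REJECT

Trace:
start: ε-closure({0}) = {0,1,2,3,4,6,10,12}
'a' @ 1: {1,7,8,13}  ✓accept
'b' @ 2: {}  — dead — no transitions
rest 'abbca' ignored (set empty)
final: {}; accept 1 not in set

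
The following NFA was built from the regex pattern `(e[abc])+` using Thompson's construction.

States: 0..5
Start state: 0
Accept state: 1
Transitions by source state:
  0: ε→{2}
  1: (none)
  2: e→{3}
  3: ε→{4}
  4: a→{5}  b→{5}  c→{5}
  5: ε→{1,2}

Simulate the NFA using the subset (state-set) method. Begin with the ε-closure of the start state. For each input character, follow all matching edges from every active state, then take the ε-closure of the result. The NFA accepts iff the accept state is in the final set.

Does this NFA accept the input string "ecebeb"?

Answer: ACCEPT

Steps:
start: ε-closure({0}) = {0,2}
'e' @ 1: {3,4}
'c' @ 2: {1,2,5}  [accepting]
'e' @ 3: {3,4}
'b' @ 4: {1,2,5}  [accepting]
'e' @ 5: {3,4}
'b' @ 6: {1,2,5}  [accepting]
final: {1,2,5}; accept 1 in set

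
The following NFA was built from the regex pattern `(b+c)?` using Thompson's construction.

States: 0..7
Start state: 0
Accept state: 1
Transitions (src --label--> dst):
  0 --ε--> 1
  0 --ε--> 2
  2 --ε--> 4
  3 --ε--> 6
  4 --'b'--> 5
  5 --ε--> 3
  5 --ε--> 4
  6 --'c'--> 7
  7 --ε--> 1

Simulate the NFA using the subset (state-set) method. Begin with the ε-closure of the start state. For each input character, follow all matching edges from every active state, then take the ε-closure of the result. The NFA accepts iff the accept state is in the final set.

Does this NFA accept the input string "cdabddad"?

Answer: REJECT

Trace:
start: ε-closure({0}) = {0,1,2,4}
'c' @ 1: {}  — no active states
rest 'dabddad' ignored (set empty)
final: {}; accept 1 not in set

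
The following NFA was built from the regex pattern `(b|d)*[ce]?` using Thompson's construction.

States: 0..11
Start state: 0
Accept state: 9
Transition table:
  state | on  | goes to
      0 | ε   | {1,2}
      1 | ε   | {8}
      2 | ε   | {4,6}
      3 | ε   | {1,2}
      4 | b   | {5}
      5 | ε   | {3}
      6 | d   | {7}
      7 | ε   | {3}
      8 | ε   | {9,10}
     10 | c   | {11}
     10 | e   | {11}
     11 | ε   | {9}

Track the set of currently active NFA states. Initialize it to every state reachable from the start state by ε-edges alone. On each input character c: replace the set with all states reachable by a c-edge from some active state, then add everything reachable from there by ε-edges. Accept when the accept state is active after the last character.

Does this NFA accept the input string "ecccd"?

Answer: REJECT

Derivation:
start: ε-closure({0}) = {0,1,2,4,6,8,9,10}
'e' @ 1: {9,11}  ✓accept
'c' @ 2: {}  — dead — no transitions
rest 'ccd' ignored (set empty)
end set {} — state 9 not in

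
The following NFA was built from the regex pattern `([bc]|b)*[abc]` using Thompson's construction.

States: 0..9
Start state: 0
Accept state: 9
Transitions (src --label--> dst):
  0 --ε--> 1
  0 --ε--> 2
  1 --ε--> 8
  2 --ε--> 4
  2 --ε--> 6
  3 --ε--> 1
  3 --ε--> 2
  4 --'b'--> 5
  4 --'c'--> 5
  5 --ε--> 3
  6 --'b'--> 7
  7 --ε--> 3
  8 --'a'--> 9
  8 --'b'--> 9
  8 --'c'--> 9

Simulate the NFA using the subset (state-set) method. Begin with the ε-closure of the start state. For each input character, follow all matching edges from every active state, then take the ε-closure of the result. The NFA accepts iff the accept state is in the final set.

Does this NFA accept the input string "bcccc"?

Answer: ACCEPT

Derivation:
S₀ = ε-closure({0}) = {0,1,2,4,6,8}
'b' @ 1: {1,2,3,4,5,6,7,8,9}  ✓accept
'c' @ 2: {1,2,3,4,5,6,8,9}  ✓accept
'c' @ 3: {1,2,3,4,5,6,8,9}  ✓accept
'c' @ 4: {1,2,3,4,5,6,8,9}  ✓accept
'c' @ 5: {1,2,3,4,5,6,8,9}  ✓accept
after full input: {1,2,3,4,5,6,8,9}  (accept=9 in)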